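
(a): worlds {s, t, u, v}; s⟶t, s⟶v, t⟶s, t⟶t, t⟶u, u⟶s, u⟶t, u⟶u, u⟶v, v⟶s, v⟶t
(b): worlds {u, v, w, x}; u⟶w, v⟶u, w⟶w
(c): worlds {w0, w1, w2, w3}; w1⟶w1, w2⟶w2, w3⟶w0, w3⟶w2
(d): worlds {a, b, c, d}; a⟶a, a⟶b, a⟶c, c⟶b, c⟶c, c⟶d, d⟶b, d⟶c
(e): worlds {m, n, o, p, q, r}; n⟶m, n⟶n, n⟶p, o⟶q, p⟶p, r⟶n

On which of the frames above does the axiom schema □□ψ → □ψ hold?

The schema corresponds to density: ∀x ∀y (Rxy → ∃z (Rxz ∧ Rzy)).
(a): fails — Rsv but no z with Rsz and Rzv.
(b): fails — Rvu but no z with Rvz and Rzu.
(c): fails — Rw3w0 but no z with Rw3z and Rzw0.
(d): ✓.
(e): fails — Roq but no z with Roz and Rzq.
Valid on: (d).

(d)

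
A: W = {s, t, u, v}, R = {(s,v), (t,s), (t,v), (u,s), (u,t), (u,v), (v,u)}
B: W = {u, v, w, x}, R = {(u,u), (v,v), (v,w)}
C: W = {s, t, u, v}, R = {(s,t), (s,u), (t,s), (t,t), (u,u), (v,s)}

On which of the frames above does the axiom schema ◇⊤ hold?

A, C

This is the axiom for seriality; its first-order frame correspondent is ∀x ∃y Rxy.
A: satisfies the condition.
B: fails — world w has no successor.
C: satisfies the condition.
Valid on: A, C.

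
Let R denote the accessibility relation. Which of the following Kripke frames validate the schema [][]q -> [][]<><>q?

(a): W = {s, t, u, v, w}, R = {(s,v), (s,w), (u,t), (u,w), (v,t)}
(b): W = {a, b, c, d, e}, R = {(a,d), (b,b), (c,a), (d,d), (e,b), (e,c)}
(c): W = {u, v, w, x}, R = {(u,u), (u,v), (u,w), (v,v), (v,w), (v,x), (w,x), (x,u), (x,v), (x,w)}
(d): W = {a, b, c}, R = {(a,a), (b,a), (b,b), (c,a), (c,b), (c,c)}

(c), (d)

The schema corresponds to a generalized confluence (Geach) condition: forall x forall z (x R^2 z -> exists w (x R^2 w & z R^2 w)).
(a): fails — sR²t but no w* with sR²w* and tR²w*.
(b): fails — eR²a but no w with eR²w and aR²w.
(c): condition met.
(d): condition met.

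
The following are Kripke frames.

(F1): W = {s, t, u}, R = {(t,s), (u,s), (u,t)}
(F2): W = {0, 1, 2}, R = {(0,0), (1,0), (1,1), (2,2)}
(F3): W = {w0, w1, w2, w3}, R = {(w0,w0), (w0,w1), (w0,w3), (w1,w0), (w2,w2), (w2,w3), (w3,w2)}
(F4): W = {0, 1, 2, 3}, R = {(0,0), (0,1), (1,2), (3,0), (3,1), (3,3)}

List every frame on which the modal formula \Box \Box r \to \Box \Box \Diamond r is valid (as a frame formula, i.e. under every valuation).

(F2)

This is the axiom for a generalized confluence (Geach) condition; its first-order frame correspondent is \forall x \forall z (x R^2 z \to \exists w (x R^2 w \wedge zRw)).
(F1): fails — uR²s but no w with uR²w and sRw.
(F2): ✓.
(F3): fails — w1R²w3 but no w with w1R²w and w3Rw.
(F4): fails — 0R²2 but no w with 0R²w and 2Rw.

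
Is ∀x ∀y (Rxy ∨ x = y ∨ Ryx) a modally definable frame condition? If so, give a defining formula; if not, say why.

Not modally definable

Modal frame validity is preserved under disjoint unions.
Take 4 disjoint single-world reflexive frames: each is trivially connected, but their disjoint union has 4 worlds with no edge between distinct components, so it is not connected.
Hence connectedness of R is not modally definable.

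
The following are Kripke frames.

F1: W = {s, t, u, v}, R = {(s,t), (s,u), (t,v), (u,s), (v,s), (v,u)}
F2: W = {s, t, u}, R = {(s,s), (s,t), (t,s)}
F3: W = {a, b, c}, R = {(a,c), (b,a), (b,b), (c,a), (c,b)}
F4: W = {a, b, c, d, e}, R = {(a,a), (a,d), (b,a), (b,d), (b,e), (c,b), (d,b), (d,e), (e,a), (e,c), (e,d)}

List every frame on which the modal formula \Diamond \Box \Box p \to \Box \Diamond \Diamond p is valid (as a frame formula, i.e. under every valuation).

F2, F3, F4

This is the axiom for a generalized confluence (Geach) condition; its first-order frame correspondent is \forall x \forall y \forall z ((xRy \wedge xRz) \to \exists w (y R^2 w \wedge z R^2 w)).
F1: fails — vRs, vRu but no w with sR²w and uR²w.
F2: condition met.
F3: condition met.
F4: condition met.
Valid on: F2, F3, F4.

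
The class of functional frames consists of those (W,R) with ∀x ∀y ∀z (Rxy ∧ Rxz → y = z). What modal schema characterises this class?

◇s → □s

The condition is partial functionality. The CD schema ◇s → □s defines it.
Suppose ◇s→□s is valid. Take Rxy, Rxz and set V(s)={y}. Then ◇s at x, so □s at x, so s at z, i.e. z=y.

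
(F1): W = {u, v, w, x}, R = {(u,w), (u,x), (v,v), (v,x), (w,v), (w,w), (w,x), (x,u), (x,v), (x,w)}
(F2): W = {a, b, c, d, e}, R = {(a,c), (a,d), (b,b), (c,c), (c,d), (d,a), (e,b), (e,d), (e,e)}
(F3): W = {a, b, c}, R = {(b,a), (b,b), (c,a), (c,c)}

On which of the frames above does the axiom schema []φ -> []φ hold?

(F1), (F2), (F3)

Frame correspondent (Sahlqvist): forall x forall z (xRz -> exists w (xRw & z = w)) — i.e. a generalized confluence (Geach) condition.
(F1): ✓.
(F2): ✓.
(F3): ✓.
Valid on: (F1), (F2), (F3).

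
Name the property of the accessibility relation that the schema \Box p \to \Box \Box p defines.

transitivity

Suppose □p→□□p is valid. Take Rxy, Ryz and set V(p)={w : Rxw}. Then □p at x, so □□p at x, so □p at y, so p at z, i.e. Rxz.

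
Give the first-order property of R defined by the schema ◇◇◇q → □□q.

∀x ∀y ∀z ((xR³y ∧ xR²z) → ∃w (y = w ∧ z = w))

This is a Sahlqvist (Geach-type) schema ◇^3□^0q → □^2◇^0q.
Minimal-valuation argument: fix x; take any y with xR^3y and any z with xR^2z. Set V(q) to the set of worlds R-reachable from y in exactly 0 steps. Then □^0q holds at y, so the antecedent holds at x; validity forces ◇^0q at z, giving a w with zR^0w and yR^0w.
First-order correspondent: ∀x ∀y ∀z ((xR³y ∧ xR²z) → ∃w (y = w ∧ z = w)).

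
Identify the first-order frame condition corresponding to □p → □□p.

Suppose □p→□□p is valid. Take Rxy, Ryz and set V(p)={w : Rxw}. Then □p at x, so □□p at x, so □p at y, so p at z, i.e. Rxz.

Transitivity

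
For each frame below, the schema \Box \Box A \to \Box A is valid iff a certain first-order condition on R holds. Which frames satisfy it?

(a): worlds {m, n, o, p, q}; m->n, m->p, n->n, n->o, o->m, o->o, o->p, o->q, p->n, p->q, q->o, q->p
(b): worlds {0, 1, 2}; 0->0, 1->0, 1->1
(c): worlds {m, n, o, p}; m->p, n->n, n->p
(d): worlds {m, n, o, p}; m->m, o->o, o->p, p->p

(b), (d)

This is the axiom for density; its first-order frame correspondent is \forall x \forall y (Rxy \to \exists z (Rxz \wedge Rzy)).
(a): fails — Rpq but no z with Rpz and Rzq.
(b): condition met.
(c): fails — Rmp but no z with Rmz and Rzp.
(d): condition met.
Valid on: (b), (d).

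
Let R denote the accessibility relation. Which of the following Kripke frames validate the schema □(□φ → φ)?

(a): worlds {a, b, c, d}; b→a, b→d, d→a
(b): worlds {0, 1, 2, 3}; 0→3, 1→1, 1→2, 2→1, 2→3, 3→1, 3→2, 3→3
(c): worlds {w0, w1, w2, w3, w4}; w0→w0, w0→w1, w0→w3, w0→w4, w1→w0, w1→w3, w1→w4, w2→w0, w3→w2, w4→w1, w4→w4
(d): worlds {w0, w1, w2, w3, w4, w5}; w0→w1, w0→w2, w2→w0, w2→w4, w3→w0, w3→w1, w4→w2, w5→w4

none

This is the axiom for shift-reflexivity; its first-order frame correspondent is ∀x ∀y (Rxy → Ryy).
(a): fails — Rba but not Raa.
(b): fails — R32 but not R22.
(c): fails — Rw3w2 but not Rw2w2.
(d): fails — Rw2w4 but not Rw4w4.
Valid on no frame.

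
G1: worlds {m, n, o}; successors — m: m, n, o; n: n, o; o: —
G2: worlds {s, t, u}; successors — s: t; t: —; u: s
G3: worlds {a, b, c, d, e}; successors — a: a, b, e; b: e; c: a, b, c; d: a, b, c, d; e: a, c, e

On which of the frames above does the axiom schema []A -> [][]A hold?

The schema corresponds to transitivity: forall x forall y forall z (Rxy & Ryz -> Rxz).
G1: ✓.
G2: fails — Rus and Rst but not Rut.
G3: fails — Rea and Rab but not Reb.

G1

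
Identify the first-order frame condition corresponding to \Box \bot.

□⊥ is valid iff no world has any successor (otherwise □⊥ fails at any world with one).
The converse is a direct semantic check.
So the correspondent is emptiness of R.

emptiness of R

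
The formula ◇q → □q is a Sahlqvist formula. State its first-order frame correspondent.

partial functionality

This schema is the CD axiom.
It corresponds to partial functionality: ∀x ∀y ∀z (Rxy ∧ Rxz → y = z).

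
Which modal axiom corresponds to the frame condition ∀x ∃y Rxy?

The condition is seriality. The D schema □s → ◇s defines it.
Suppose □s→◇s is valid. At any x set V(s)=W. Then □s at x, so ◇s at x, so x has a successor.

□s → ◇s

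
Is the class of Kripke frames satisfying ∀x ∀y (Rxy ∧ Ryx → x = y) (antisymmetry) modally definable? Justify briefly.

Not modally definable

Modal frame validity is preserved under surjective bounded morphisms.
The 8-cycle (worlds w0,w1,w2,w3,w4,w5,w6,w7 with w0→w1→w2→w3→w4→w5→w6→w7→w0) is antisymmetric. Sending even-indexed worlds to a and odd-indexed worlds to b is a surjective bounded morphism onto the two-world frame with a↔b, which is not antisymmetric.
So the class is not modally definable.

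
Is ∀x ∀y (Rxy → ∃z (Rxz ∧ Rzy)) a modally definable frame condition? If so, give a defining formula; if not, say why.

The condition is density. A defining modal formula is □□p → □p.
Suppose □□p→□p is valid. Take Rxy and set V(p)={w : xR²w}. Then □□p at x, so □p at x, so p at y, i.e. ∃z(Rxz∧Rzy).

Yes — defined by □□p → □p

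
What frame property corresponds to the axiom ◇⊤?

◇⊤ holds at w iff w has a successor, so frame-validity of ◇⊤ is exactly seriality. Equivalently via □q → ◇q:
Suppose □q→◇q is valid. At any x set V(q)=W. Then □q at x, so ◇q at x, so x has a successor.

seriality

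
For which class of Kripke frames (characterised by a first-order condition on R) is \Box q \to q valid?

reflexivity: \forall x Rxx

Suppose □q→q is valid. At any x set V(q)={w : Rxw}. Then □q holds at x, so q holds at x, i.e. Rxx.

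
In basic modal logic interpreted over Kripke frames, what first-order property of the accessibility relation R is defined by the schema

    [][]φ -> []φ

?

Density

This is the C4 axiom.
It corresponds to density: forall x forall y (Rxy -> exists z (Rxz & Rzy)).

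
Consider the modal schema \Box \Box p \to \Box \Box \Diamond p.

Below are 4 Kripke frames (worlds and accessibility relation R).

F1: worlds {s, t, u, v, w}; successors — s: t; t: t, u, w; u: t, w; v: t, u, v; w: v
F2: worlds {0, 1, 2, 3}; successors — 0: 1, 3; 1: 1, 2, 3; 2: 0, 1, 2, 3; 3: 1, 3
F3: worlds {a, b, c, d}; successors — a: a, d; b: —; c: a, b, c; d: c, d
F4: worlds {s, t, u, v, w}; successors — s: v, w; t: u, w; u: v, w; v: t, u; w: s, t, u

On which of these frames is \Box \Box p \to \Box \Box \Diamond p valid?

This is the axiom for a generalized confluence (Geach) condition; its first-order frame correspondent is \forall x \forall z (x R^2 z \to \exists w (x R^2 w \wedge zRw)).
F1: fails — sR²w but no w* with sR²w* and wRw*.
F2: condition met.
F3: fails — cR²b but no w with cR²w and bRw.
F4: fails — sR²s but no w* with sR²w* and sRw*.

F2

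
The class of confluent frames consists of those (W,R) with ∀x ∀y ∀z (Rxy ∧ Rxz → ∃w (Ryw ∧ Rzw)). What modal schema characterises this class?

The condition is convergence. The .2 schema ◇□ψ → □◇ψ defines it.
Suppose ◇□ψ→□◇ψ is valid. Take Rxy, Rxz and set V(ψ)={w : Ryw}. Then □ψ at y so ◇□ψ at x, so □◇ψ at x, so ◇ψ at z, giving w with Rzw and Ryw.

◇□ψ → □◇ψ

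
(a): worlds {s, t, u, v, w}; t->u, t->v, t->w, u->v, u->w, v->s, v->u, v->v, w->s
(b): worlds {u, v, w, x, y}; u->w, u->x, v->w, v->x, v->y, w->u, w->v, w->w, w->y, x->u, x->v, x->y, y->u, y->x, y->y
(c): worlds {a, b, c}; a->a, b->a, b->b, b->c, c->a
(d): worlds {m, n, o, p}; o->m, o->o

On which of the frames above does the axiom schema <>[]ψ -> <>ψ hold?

(c)

The schema corresponds to a generalized confluence (Geach) condition: forall x forall y (xRy -> exists w (yRw & xRw)).
(a): fails — tRw but no w* with wRw* and tRw*.
(b): fails — uRx but no t with xRt and uRt.
(c): holds.
(d): fails — oRm but no w with mRw and oRw.
Valid on: (c).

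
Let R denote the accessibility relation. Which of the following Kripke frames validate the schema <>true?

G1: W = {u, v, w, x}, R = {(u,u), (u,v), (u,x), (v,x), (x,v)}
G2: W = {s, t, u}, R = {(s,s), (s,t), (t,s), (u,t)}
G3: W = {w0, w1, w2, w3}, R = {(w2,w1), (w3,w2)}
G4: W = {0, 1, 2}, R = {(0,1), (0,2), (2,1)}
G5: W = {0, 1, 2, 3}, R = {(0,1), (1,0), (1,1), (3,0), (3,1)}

The schema corresponds to seriality: forall x exists y Rxy.
G1: fails — world w has no successor.
G2: holds.
G3: fails — world w0 has no successor.
G4: fails — world 1 has no successor.
G5: fails — world 2 has no successor.
Valid on: G2.

G2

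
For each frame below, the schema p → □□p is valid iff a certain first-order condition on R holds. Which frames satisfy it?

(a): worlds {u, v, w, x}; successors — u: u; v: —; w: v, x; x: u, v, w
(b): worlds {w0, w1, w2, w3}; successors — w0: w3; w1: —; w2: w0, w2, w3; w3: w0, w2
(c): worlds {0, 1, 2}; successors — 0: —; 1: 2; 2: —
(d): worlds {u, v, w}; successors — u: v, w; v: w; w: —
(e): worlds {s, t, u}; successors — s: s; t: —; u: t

This is the axiom for a generalized confluence (Geach) condition; its first-order frame correspondent is ∀x ∀z (xR²z → ∃w (x = w ∧ z = w)).
(a): fails — wR²u but w ≠ u.
(b): fails — w0R²w2 but w0 ≠ w2.
(c): condition met.
(d): fails — uR²w but u ≠ w.
(e): condition met.

(c), (e)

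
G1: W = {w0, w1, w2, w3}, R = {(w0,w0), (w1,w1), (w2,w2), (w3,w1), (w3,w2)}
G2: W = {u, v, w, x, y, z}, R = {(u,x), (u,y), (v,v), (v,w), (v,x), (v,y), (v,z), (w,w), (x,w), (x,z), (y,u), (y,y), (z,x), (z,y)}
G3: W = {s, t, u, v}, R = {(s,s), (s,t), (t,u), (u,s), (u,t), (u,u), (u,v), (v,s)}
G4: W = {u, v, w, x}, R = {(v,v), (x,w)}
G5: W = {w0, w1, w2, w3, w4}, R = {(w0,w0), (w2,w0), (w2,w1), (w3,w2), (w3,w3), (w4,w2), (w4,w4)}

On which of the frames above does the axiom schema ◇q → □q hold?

The schema corresponds to partial functionality: ∀x ∀y ∀z (Rxy ∧ Rxz → y = z).
G1: fails — w3 sees both w1 and w2.
G2: fails — u sees both x and y.
G3: fails — s sees both s and t.
G4: holds.
G5: fails — w2 sees both w0 and w1.

G4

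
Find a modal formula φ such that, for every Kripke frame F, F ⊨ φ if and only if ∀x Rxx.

This is reflexivity; the standard corresponding axiom is T: □ψ → ψ.

□ψ → ψ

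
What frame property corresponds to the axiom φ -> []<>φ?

symmetry: forall x forall y (Rxy -> Ryx)

Suppose φ→□◇φ is valid. Take Rxy and set V(φ)={x}. Then φ at x, so □◇φ at x, so ◇φ at y, so some z with Ryz has φ; z=x, i.e. Ryx.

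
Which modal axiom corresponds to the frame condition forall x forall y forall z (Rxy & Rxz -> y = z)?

◇s → □s

The condition is partial functionality. The CD schema ◇s → □s defines it.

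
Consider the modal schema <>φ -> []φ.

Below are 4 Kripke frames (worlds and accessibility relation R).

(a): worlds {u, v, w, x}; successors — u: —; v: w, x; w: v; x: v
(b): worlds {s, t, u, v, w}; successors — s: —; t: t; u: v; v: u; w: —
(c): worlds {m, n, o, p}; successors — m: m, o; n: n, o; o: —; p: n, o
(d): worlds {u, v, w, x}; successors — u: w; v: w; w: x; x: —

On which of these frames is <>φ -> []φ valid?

Frame correspondent (Sahlqvist): forall x forall y forall z (Rxy & Rxz -> y = z) — i.e. partial functionality.
(a): fails — v sees both w and x.
(b): satisfies the condition.
(c): fails — m sees both m and o.
(d): satisfies the condition.
Valid on: (b), (d).

(b), (d)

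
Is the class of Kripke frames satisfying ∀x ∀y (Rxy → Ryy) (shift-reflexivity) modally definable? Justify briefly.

Yes: it is shift-reflexivity, defined by the T□ schema □(□r → r).

Definable; □(□r → r) defines it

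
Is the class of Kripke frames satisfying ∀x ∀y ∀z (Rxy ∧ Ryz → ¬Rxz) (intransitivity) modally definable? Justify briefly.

Not definable by any modal formula

Any modally definable frame class is closed under surjective bounded morphisms.
The 7-cycle (worlds a,b,c,d,e,f,g with a→b→c→d→e→f→g→a) is intransitive. Mapping every world to a single reflexive point • is a surjective bounded morphism; the reflexive point is not intransitive (R••∧R•• but R••).
So no modal formula (or set of formulas) defines exactly the intransitive frames.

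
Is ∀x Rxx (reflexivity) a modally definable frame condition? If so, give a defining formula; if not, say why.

This is a Sahlqvist condition; the T axiom □p → p defines it.
Suppose □p→p is valid. At any x set V(p)={w : Rxw}. Then □p holds at x, so p holds at x, i.e. Rxx.

Yes — defined by □p → p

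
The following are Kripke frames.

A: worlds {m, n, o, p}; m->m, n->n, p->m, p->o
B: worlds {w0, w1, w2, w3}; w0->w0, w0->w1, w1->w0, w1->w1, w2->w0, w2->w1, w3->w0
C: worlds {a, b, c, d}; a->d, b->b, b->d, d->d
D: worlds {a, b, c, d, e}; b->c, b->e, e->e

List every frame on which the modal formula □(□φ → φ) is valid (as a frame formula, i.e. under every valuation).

The schema corresponds to shift-reflexivity: ∀x ∀y (Rxy → Ryy).
A: fails — Rpo but not Roo.
B: condition met.
C: condition met.
D: fails — Rbc but not Rcc.
Valid on: B, C.

B, C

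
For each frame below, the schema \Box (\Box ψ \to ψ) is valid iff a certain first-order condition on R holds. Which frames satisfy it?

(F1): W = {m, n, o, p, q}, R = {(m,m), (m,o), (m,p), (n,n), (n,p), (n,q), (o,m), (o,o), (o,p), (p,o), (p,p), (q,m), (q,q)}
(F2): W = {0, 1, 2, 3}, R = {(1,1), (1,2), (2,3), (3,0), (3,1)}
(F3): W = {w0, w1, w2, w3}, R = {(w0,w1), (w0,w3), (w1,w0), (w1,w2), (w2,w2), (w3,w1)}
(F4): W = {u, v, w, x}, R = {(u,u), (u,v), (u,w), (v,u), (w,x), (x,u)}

(F1)

The schema corresponds to shift-reflexivity: \forall x \forall y (Rxy \to Ryy).
(F1): ✓.
(F2): fails — R12 but not R22.
(F3): fails — Rw1w0 but not Rw0w0.
(F4): fails — Ruv but not Rvv.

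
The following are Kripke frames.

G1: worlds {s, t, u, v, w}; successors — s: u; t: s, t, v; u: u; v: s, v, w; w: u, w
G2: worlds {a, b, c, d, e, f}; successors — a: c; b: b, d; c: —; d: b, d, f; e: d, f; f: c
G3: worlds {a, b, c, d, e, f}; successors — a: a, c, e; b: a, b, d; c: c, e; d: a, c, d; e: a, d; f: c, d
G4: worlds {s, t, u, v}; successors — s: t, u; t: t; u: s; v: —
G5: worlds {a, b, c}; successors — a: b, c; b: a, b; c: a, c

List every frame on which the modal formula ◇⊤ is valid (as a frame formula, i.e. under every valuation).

This is the axiom for seriality; its first-order frame correspondent is ∀x ∃y Rxy.
G1: holds.
G2: fails — world c has no successor.
G3: holds.
G4: fails — world v has no successor.
G5: holds.

G1, G3, G5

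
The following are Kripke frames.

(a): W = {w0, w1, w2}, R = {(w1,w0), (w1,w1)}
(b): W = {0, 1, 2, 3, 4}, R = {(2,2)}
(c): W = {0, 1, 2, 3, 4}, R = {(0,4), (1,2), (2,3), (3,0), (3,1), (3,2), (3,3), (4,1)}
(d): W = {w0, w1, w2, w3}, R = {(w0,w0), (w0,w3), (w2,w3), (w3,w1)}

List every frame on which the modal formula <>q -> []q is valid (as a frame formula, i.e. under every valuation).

(b)

The schema corresponds to partial functionality: forall x forall y forall z (Rxy & Rxz -> y = z).
(a): fails — w1 sees both w0 and w1.
(b): holds.
(c): fails — 3 sees both 0 and 1.
(d): fails — w0 sees both w0 and w3.
Valid on: (b).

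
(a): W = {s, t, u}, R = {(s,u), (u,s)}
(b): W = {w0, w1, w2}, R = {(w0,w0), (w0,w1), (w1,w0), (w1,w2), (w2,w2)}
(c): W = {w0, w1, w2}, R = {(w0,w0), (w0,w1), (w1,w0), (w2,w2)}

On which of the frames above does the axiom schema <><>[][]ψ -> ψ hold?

(a), (c)

This is the axiom for a generalized confluence (Geach) condition; its first-order frame correspondent is forall x forall y (x R^2 y -> exists w (y R^2 w & x = w)).
(a): holds.
(b): fails — w0R²w2 but no w with w2R²w and w0=w.
(c): holds.
Valid on: (a), (c).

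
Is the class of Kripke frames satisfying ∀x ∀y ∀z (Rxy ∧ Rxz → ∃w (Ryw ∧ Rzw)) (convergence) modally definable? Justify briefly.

Yes — defined by ◇□r → □◇r

The condition is convergence. A defining modal formula is ◇□r → □◇r.
Suppose ◇□r→□◇r is valid. Take Rxy, Rxz and set V(r)={w : Ryw}. Then □r at y so ◇□r at x, so □◇r at x, so ◇r at z, giving w with Rzw and Ryw.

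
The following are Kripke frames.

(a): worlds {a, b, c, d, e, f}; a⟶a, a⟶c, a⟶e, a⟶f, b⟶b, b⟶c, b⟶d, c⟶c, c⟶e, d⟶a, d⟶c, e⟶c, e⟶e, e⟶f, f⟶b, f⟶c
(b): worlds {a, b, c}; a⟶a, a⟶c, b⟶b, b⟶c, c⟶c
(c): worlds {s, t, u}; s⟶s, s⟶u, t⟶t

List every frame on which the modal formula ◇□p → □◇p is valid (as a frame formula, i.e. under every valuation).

The schema corresponds to convergence: ∀x ∀y ∀z (Rxy ∧ Rxz → ∃w (Ryw ∧ Rzw)).
(a): satisfies the condition.
(b): satisfies the condition.
(c): fails — Rsu and Rsu but u and u have no common successor.
Valid on: (a), (b).

(a), (b)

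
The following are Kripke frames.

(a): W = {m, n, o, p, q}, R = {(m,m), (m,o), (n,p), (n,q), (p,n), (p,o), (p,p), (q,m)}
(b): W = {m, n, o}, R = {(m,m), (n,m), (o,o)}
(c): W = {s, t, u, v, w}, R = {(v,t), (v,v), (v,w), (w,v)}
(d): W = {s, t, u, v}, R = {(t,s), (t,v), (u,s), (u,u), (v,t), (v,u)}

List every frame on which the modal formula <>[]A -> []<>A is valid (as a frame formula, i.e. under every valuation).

(b)

This is the axiom for convergence; its first-order frame correspondent is forall x forall y forall z (Rxy & Rxz -> exists w (Ryw & Rzw)).
(a): fails — Rmo and Rmo but o and o have no common successor.
(b): condition met.
(c): fails — Rvt and Rvt but t and t have no common successor.
(d): fails — Rtv and Rts but v and s have no common successor.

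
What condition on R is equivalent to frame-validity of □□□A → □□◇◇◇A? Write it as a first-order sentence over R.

This is a Sahlqvist (Geach-type) schema ◇^0□^3A → □^2◇^3A.
Minimal-valuation argument: fix x; take any y with xR^0y and any z with xR^2z. Set V(A) to the set of worlds R-reachable from y in exactly 3 steps. Then □^3A holds at y, so the antecedent holds at x; validity forces ◇^3A at z, giving a w with zR^3w and yR^3w.
First-order correspondent: ∀x ∀z (xR²z → ∃w (xR³w ∧ zR³w)).

∀x ∀z (xR²z → ∃w (xR³w ∧ zR³w))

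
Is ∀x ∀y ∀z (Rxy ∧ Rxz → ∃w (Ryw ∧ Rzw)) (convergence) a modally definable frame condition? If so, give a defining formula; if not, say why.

Definable; ◇□r → □◇r defines it

This is a Sahlqvist condition; the .2 axiom ◇□r → □◇r defines it.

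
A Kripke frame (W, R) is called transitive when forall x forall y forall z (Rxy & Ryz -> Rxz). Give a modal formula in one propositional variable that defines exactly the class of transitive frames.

The condition is transitivity. The 4 schema □r → □□r defines it.

□r → □□r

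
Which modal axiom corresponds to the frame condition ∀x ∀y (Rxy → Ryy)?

□(□q → q)

The condition is shift-reflexivity. The T□ schema □(□q → q) defines it.
Suppose □(□q→q) is valid. Take Rxy and set V(q)={w : Ryw}. Then at y, □q holds; since □(□q→q) at x, □q→q at y, so q at y, i.e. Ryy.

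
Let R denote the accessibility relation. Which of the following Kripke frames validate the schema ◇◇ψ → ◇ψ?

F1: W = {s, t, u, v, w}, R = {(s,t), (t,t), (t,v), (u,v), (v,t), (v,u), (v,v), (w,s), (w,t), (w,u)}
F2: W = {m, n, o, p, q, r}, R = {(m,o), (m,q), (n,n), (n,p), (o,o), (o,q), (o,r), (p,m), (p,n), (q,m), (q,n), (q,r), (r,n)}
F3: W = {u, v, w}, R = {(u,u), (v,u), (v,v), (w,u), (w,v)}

F3

The schema corresponds to transitivity: ∀x ∀y ∀z (Rxy ∧ Ryz → Rxz).
F1: fails — Ruv and Rvt but not Rut.
F2: fails — Rpm and Rmo but not Rpo.
F3: condition met.
Valid on: F3.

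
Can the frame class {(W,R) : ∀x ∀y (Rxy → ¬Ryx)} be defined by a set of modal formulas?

No

Any modally definable frame class is closed under surjective bounded morphisms.
The 5-cycle (worlds a,b,c,d,e with a→b→c→d→e→a) is asymmetric. Mapping every world to a single reflexive point • is a surjective bounded morphism, and the reflexive point is not asymmetric (R•• but asymmetry requires ¬R••).
So no modal formula (or set of formulas) defines exactly the asymmetric frames.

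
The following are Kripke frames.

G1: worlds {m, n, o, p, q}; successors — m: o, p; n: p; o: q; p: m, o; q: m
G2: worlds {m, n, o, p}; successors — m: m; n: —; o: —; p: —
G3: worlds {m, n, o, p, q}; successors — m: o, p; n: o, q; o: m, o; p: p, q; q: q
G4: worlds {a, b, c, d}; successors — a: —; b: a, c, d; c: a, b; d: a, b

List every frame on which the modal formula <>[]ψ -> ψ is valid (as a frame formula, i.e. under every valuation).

This is the axiom for symmetry; its first-order frame correspondent is forall x forall y (Rxy -> Ryx).
G1: fails — Rpo but not Rop.
G2: condition met.
G3: fails — Rno but not Ron.
G4: fails — Rba but not Rab.
Valid on: G2.

G2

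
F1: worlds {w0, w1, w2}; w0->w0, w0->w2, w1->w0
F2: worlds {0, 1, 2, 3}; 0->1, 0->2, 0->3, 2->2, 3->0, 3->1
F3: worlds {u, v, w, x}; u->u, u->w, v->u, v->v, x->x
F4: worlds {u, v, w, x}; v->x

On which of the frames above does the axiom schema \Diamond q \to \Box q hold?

F4

This is the axiom for partial functionality; its first-order frame correspondent is \forall x \forall y \forall z (Rxy \wedge Rxz \to y = z).
F1: fails — w0 sees both w0 and w2.
F2: fails — 0 sees both 1 and 2.
F3: fails — u sees both u and w.
F4: satisfies the condition.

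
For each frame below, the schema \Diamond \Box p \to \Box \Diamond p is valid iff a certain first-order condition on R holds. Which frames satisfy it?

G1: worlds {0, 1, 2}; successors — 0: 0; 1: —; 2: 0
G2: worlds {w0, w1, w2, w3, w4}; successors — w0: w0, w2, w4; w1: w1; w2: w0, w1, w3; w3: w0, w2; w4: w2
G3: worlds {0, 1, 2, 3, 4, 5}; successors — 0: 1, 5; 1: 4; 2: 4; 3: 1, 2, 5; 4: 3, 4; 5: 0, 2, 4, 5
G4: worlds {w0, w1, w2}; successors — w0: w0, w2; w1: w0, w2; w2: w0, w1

G1, G4

This is the axiom for convergence; its first-order frame correspondent is \forall x \forall y \forall z (Rxy \wedge Rxz \to \exists w (Ryw \wedge Rzw)).
G1: satisfies the condition.
G2: fails — Rw0w4 and Rw0w2 but w4 and w2 have no common successor.
G3: fails — R43 and R44 but 3 and 4 have no common successor.
G4: satisfies the condition.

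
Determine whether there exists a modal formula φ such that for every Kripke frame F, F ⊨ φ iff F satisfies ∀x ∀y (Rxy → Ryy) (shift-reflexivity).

Yes, by □(□r → r)

The condition is shift-reflexivity. A defining modal formula is □(□r → r).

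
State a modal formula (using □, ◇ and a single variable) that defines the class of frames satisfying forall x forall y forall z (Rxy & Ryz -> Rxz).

□p → □□p

The condition is transitivity. The 4 schema □p → □□p defines it.
Suppose □p→□□p is valid. Take Rxy, Ryz and set V(p)={w : Rxw}. Then □p at x, so □□p at x, so □p at y, so p at z, i.e. Rxz.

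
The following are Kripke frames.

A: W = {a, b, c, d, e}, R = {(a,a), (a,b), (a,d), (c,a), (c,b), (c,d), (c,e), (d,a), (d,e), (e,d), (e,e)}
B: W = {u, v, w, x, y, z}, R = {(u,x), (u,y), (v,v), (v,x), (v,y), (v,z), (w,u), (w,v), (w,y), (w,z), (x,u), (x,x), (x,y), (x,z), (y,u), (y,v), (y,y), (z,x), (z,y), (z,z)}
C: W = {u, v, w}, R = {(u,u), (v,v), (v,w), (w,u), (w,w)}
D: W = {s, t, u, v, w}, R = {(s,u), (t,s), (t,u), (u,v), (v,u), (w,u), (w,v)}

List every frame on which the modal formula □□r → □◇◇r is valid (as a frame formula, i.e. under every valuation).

B, C

This is the axiom for a generalized confluence (Geach) condition; its first-order frame correspondent is ∀x ∀z (xRz → ∃w (xR²w ∧ zR²w)).
A: fails — aRb but no w with aR²w and bR²w.
B: condition met.
C: condition met.
D: fails — sRu but no w* with sR²w* and uR²w*.
Valid on: B, C.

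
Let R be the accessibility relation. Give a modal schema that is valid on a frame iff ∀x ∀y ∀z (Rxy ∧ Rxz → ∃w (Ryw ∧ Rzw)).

◇□r → □◇r

This is convergence; the standard corresponding axiom is .2: ◇□r → □◇r.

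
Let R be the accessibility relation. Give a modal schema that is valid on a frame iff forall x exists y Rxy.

□q → ◇q

The condition is seriality. The D schema □q → ◇q defines it.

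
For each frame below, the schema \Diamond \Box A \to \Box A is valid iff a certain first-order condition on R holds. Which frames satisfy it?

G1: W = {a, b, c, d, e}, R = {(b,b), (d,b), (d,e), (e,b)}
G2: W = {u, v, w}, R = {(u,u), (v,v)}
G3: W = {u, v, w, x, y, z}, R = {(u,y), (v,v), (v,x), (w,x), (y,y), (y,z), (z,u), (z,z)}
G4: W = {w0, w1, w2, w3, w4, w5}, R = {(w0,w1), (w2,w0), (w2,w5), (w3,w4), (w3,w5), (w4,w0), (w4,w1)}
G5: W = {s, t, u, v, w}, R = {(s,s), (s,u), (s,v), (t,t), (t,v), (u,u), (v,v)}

G2

The schema corresponds to a generalized confluence (Geach) condition: \forall x \forall y \forall z ((xRy \wedge xRz) \to \exists w (yRw \wedge z = w)).
G1: fails — dRb, dRe but no w with bRw and e=w.
G2: satisfies the condition.
G3: fails — vRx, vRv but no t with xRt and v=t.
G4: fails — w0Rw1, w0Rw1 but no w with w1Rw and w1=w.
G5: fails — sRu, sRs but no w* with uRw* and s=w*.
Valid on: G2.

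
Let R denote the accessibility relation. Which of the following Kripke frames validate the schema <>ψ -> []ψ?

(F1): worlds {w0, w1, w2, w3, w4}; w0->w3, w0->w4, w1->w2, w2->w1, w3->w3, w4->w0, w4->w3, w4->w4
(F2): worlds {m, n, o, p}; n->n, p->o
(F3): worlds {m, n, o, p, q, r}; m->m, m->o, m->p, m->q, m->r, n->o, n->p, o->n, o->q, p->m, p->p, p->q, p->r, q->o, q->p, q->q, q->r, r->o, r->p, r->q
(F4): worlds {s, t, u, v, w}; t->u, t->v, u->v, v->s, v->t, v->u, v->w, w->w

This is the axiom for partial functionality; its first-order frame correspondent is forall x forall y forall z (Rxy & Rxz -> y = z).
(F1): fails — w0 sees both w3 and w4.
(F2): condition met.
(F3): fails — m sees both m and o.
(F4): fails — t sees both u and v.
Valid on: (F2).

(F2)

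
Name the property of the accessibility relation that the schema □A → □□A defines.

transitivity

This is the 4 axiom.
It corresponds to transitivity: ∀x ∀y ∀z (Rxy ∧ Ryz → Rxz).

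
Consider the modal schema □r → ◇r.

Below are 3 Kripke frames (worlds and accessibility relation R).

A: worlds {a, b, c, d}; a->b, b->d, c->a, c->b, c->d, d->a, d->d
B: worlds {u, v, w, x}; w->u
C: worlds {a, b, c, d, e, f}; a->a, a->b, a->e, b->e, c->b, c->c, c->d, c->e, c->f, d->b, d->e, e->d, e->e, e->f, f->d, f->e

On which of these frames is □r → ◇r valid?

A, C

This is the axiom for seriality; its first-order frame correspondent is ∀x ∃y Rxy.
A: condition met.
B: fails — world u has no successor.
C: condition met.
Valid on: A, C.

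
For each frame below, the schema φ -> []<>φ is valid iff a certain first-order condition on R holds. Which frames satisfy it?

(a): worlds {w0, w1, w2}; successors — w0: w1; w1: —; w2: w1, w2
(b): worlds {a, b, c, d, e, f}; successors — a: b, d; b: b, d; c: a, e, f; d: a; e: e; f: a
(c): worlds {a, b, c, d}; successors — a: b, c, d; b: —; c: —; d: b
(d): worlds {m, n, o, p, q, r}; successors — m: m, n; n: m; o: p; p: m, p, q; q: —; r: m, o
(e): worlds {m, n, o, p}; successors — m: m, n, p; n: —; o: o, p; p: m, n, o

Frame correspondent (Sahlqvist): forall x forall y (Rxy -> Ryx) — i.e. symmetry.
(a): fails — Rw0w1 but not Rw1w0.
(b): fails — Rcf but not Rfc.
(c): fails — Rdb but not Rbd.
(d): fails — Rop but not Rpo.
(e): fails — Rpn but not Rnp.

none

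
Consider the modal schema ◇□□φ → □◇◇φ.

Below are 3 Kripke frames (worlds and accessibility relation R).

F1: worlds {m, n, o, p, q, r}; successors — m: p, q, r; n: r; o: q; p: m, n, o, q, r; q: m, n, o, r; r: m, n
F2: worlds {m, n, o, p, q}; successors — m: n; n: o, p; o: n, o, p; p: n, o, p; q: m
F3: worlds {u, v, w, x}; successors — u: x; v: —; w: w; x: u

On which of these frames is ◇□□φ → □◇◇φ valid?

F2, F3

Frame correspondent (Sahlqvist): ∀x ∀y ∀z ((xRy ∧ xRz) → ∃w (yR²w ∧ zR²w)) — i.e. a generalized confluence (Geach) condition.
F1: fails — pRn, pRr but no w with nR²w and rR²w.
F2: ✓.
F3: ✓.
Valid on: F2, F3.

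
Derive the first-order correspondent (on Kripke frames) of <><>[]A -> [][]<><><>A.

This is a Sahlqvist (Geach-type) schema ◇^2□^1A → □^2◇^3A.
Minimal-valuation argument: fix x; take any y with xR^2y and any z with xR^2z. Set V(A) to the set of worlds R-reachable from y in exactly 1 step. Then □^1A holds at y, so the antecedent holds at x; validity forces ◇^3A at z, giving a w with zR^3w and yR^1w.
First-order correspondent: forall x forall y forall z ((x R^2 y & x R^2 z) -> exists w (yRw & z R^3 w)).

forall x forall y forall z ((x R^2 y & x R^2 z) -> exists w (yRw & z R^3 w))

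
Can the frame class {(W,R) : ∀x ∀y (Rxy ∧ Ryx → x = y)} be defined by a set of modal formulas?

Any modally definable frame class is closed under surjective bounded morphisms.
The 4-cycle (worlds s,t,u,v with s→t→u→v→s) is antisymmetric. Sending even-indexed worlds to a and odd-indexed worlds to b is a surjective bounded morphism onto the two-world frame with a↔b, which is not antisymmetric.
Hence antisymmetry is not modally definable.

No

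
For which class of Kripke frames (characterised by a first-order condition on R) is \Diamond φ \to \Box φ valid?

Suppose ◇φ→□φ is valid. Take Rxy, Rxz and set V(φ)={y}. Then ◇φ at x, so □φ at x, so φ at z, i.e. z=y.

Partial functionality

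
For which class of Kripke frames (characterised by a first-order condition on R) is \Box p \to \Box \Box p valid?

This schema is the 4 axiom.
It corresponds to transitivity: \forall x \forall y \forall z (Rxy \wedge Ryz \to Rxz).

transitivity: \forall x \forall y \forall z (Rxy \wedge Ryz \to Rxz)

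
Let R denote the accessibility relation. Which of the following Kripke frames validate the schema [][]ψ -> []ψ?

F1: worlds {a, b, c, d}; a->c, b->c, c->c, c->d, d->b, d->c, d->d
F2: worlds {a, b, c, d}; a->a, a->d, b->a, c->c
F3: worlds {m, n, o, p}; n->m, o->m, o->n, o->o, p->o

Frame correspondent (Sahlqvist): forall x forall y (Rxy -> exists z (Rxz & Rzy)) — i.e. density.
F1: satisfies the condition.
F2: satisfies the condition.
F3: fails — Rnm but no z with Rnz and Rzm.

F1, F2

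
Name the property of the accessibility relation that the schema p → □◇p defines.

Suppose p→□◇p is valid. Take Rxy and set V(p)={x}. Then p at x, so □◇p at x, so ◇p at y, so some z with Ryz has p; z=x, i.e. Ryx.
Conversely, on a frame with symmetry the schema holds at every world under every valuation.
So the correspondent is symmetry.

symmetry: ∀x ∀y (Rxy → Ryx)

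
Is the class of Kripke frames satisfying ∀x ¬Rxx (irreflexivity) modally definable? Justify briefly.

Modal frame validity is preserved under surjective bounded morphisms.
The 3-cycle (worlds s,t,u with s→t→u→s) is irreflexive, and the map sending every world to a single reflexive point • is a surjective bounded morphism (forth: every edge maps to (•,•); back: every world has a successor). So any modal formula valid on the 3-cycle is also valid on the reflexive point, which is not irreflexive.
Hence irreflexivity is not modally definable.

Not definable by any modal formula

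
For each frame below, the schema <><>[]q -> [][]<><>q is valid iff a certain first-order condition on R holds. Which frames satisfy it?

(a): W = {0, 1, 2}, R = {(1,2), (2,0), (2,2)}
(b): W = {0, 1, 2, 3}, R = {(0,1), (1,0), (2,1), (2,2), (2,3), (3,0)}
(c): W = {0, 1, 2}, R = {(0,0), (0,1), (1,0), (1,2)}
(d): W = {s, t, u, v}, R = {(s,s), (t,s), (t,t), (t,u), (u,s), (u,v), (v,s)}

This is the axiom for a generalized confluence (Geach) condition; its first-order frame correspondent is forall x forall y forall z ((x R^2 y & x R^2 z) -> exists w (yRw & z R^2 w)).
(a): fails — 1R²0, 1R²0 but no w with 0Rw and 0R²w.
(b): fails — 0R²0, 0R²0 but no w with 0Rw and 0R²w.
(c): fails — 0R²0, 0R²2 but no w with 0Rw and 2R²w.
(d): holds.

(d)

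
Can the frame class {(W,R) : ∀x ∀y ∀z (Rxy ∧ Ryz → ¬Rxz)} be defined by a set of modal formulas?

Not modally definable

Any modally definable frame class is closed under surjective bounded morphisms.
The 7-cycle (worlds s,t,u,v,w,x,y with s→t→u→v→w→x→y→s) is intransitive. Mapping every world to a single reflexive point • is a surjective bounded morphism; the reflexive point is not intransitive (R••∧R•• but R••).
So the class is not modally definable.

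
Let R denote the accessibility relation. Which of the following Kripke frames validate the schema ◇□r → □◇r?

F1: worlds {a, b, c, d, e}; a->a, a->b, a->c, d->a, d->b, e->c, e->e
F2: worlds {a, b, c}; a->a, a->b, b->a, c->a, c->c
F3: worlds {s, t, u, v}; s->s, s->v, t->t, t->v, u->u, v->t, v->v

F2, F3

The schema corresponds to convergence: ∀x ∀y ∀z (Rxy ∧ Rxz → ∃w (Ryw ∧ Rzw)).
F1: fails — Rab and Rab but b and b have no common successor.
F2: holds.
F3: holds.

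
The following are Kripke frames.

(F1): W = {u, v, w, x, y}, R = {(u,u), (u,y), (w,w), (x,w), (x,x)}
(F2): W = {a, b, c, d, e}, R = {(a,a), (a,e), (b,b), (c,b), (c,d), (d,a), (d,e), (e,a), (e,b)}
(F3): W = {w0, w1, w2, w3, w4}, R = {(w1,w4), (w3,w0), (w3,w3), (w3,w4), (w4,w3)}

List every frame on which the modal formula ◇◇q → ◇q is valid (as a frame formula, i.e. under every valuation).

This is the axiom for transitivity; its first-order frame correspondent is ∀x ∀y ∀z (Rxy ∧ Ryz → Rxz).
(F1): condition met.
(F2): fails — Rcd and Rde but not Rce.
(F3): fails — Rw1w4 and Rw4w3 but not Rw1w3.
Valid on: (F1).

(F1)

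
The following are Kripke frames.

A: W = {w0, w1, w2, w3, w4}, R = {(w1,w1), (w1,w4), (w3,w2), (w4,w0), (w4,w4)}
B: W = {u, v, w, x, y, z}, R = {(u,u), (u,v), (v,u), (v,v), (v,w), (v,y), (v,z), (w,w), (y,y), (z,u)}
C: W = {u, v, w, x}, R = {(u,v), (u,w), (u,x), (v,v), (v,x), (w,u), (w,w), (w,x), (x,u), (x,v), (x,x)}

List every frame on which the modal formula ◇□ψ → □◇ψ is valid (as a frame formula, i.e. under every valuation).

This is the axiom for convergence; its first-order frame correspondent is ∀x ∀y ∀z (Rxy ∧ Rxz → ∃w (Ryw ∧ Rzw)).
A: fails — Rw3w2 and Rw3w2 but w2 and w2 have no common successor.
B: fails — Rvz and Rvw but z and w have no common successor.
C: holds.

C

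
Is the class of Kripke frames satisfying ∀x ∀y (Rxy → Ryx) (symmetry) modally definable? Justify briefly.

Definable; q → □◇q defines it

The condition is symmetry. A defining modal formula is q → □◇q.
Suppose q→□◇q is valid. Take Rxy and set V(q)={x}. Then q at x, so □◇q at x, so ◇q at y, so some z with Ryz has q; z=x, i.e. Ryx.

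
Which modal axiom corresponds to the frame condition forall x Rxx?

This is reflexivity; the standard corresponding axiom is T: □q → q.
Suppose □q→q is valid. At any x set V(q)={w : Rxw}. Then □q holds at x, so q holds at x, i.e. Rxx.

□q → q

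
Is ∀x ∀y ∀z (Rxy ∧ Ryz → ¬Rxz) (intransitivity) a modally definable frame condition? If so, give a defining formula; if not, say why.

Any modally definable frame class is closed under surjective bounded morphisms.
The 5-cycle (worlds w0,w1,w2,w3,w4 with w0→w1→w2→w3→w4→w0) is intransitive. Mapping every world to a single reflexive point • is a surjective bounded morphism; the reflexive point is not intransitive (R••∧R•• but R••).
Hence intransitivity is not modally definable.

No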